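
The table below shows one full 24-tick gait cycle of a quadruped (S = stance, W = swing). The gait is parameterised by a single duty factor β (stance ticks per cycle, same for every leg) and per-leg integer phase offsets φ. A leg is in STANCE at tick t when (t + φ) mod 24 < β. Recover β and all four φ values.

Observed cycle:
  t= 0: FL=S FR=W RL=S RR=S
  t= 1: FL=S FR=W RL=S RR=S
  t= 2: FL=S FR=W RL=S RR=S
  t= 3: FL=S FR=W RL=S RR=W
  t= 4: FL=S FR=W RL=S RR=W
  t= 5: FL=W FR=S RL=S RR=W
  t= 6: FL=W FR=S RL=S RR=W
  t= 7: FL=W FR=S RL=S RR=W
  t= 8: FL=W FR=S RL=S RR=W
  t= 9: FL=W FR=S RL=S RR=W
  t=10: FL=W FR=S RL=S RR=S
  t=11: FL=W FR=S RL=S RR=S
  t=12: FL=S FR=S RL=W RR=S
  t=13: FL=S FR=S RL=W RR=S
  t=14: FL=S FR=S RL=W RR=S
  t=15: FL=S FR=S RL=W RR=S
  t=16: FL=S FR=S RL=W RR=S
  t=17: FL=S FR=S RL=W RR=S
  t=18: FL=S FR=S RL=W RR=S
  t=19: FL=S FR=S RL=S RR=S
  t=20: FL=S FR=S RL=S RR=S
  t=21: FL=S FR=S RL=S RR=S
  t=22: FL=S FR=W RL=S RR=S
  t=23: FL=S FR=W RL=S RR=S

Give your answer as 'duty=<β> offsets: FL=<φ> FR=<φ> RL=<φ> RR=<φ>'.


duty β = stance ticks per leg = 17
FL: stance ticks = 17; W→S at t=12 → φ=12
FR: stance ticks = 17; W→S at t=5 → φ=19
RL: stance ticks = 17; W→S at t=19 → φ=5
RR: stance ticks = 17; W→S at t=10 → φ=14

duty=17 offsets: FL=12 FR=19 RL=5 RR=14


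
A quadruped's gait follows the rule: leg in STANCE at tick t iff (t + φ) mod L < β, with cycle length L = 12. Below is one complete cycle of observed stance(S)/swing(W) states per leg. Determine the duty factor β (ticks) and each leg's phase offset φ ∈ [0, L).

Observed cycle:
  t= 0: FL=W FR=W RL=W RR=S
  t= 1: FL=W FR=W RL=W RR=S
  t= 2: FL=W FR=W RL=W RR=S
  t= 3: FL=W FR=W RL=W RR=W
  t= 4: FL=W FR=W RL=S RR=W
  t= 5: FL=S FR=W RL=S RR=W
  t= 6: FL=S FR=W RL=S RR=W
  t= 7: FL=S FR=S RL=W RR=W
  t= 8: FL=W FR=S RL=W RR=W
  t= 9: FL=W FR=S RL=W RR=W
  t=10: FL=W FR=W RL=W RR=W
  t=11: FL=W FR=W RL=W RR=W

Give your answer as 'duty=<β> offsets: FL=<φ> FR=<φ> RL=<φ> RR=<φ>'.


duty β = stance ticks per leg = 3
FL: stance ticks = 3; W→S at t=5 → φ=7
FR: stance ticks = 3; W→S at t=7 → φ=5
RL: stance ticks = 3; W→S at t=4 → φ=8
RR: stance ticks = 3; W→S at t=0 → φ=0

duty=3 offsets: FL=7 FR=5 RL=8 RR=0


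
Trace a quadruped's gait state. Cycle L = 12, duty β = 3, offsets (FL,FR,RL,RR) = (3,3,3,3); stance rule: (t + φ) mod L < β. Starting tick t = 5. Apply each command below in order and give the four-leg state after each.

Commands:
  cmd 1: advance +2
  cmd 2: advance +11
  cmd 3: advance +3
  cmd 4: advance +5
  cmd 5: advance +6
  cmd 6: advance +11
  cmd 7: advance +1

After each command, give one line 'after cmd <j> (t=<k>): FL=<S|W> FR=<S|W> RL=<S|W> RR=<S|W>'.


start t=5: FL=W FR=W RL=W RR=W
cmd 1: advance +2 → t=7, phase=(10,10,10,10) → FL=W FR=W RL=W RR=W
cmd 2: advance +11 → t=18, phase=(9,9,9,9) → FL=W FR=W RL=W RR=W
cmd 3: advance +3 → t=21, phase=(0,0,0,0) → FL=S FR=S RL=S RR=S
cmd 4: advance +5 → t=26, phase=(5,5,5,5) → FL=W FR=W RL=W RR=W
cmd 5: advance +6 → t=32, phase=(11,11,11,11) → FL=W FR=W RL=W RR=W
cmd 6: advance +11 → t=43, phase=(10,10,10,10) → FL=W FR=W RL=W RR=W
cmd 7: advance +1 → t=44, phase=(11,11,11,11) → FL=W FR=W RL=W RR=W

after cmd 1 (t=7): FL=W FR=W RL=W RR=W
after cmd 2 (t=18): FL=W FR=W RL=W RR=W
after cmd 3 (t=21): FL=S FR=S RL=S RR=S
after cmd 4 (t=26): FL=W FR=W RL=W RR=W
after cmd 5 (t=32): FL=W FR=W RL=W RR=W
after cmd 6 (t=43): FL=W FR=W RL=W RR=W
after cmd 7 (t=44): FL=W FR=W RL=W RR=W


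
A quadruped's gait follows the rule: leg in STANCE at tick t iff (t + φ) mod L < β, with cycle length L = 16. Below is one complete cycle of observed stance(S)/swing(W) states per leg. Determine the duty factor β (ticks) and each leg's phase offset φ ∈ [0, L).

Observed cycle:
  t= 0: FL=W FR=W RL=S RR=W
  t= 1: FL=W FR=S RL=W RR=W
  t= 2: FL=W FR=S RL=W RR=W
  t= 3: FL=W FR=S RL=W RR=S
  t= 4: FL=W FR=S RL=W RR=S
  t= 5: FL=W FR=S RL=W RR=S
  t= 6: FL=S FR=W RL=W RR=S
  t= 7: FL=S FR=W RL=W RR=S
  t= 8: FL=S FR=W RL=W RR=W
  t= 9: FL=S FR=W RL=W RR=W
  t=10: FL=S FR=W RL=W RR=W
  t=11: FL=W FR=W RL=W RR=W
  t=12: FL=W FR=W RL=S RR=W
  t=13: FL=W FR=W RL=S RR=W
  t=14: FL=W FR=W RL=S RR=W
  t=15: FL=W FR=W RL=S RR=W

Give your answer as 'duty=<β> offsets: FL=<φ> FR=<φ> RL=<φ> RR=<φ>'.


duty β = stance ticks per leg = 5
FL: stance ticks = 5; W→S at t=6 → φ=10
FR: stance ticks = 5; W→S at t=1 → φ=15
RL: stance ticks = 5; W→S at t=12 → φ=4
RR: stance ticks = 5; W→S at t=3 → φ=13

duty=5 offsets: FL=10 FR=15 RL=4 RR=13


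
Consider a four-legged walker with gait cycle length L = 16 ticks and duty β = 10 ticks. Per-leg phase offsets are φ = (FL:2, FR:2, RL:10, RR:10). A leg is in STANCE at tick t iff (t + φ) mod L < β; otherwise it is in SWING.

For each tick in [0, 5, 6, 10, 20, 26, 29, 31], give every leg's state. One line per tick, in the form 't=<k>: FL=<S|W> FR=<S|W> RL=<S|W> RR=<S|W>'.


t=0: phase=(2,2,10,10) vs β=10 → FL=S FR=S RL=W RR=W
t=5: phase=(7,7,15,15) vs β=10 → FL=S FR=S RL=W RR=W
t=6: phase=(8,8,0,0) vs β=10 → FL=S FR=S RL=S RR=S
t=10: phase=(12,12,4,4) vs β=10 → FL=W FR=W RL=S RR=S
t=20: phase=(6,6,14,14) vs β=10 → FL=S FR=S RL=W RR=W
t=26: phase=(12,12,4,4) vs β=10 → FL=W FR=W RL=S RR=S
t=29: phase=(15,15,7,7) vs β=10 → FL=W FR=W RL=S RR=S
t=31: phase=(1,1,9,9) vs β=10 → FL=S FR=S RL=S RR=S

t=0: FL=S FR=S RL=W RR=W
t=5: FL=S FR=S RL=W RR=W
t=6: FL=S FR=S RL=S RR=S
t=10: FL=W FR=W RL=S RR=S
t=20: FL=S FR=S RL=W RR=W
t=26: FL=W FR=W RL=S RR=S
t=29: FL=W FR=W RL=S RR=S
t=31: FL=S FR=S RL=S RR=S


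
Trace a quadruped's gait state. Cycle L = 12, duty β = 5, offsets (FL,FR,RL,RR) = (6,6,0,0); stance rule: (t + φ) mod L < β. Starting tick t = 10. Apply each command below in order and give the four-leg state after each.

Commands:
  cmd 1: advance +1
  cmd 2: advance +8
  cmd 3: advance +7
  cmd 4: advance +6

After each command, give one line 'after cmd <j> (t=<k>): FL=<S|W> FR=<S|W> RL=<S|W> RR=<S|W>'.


start t=10: FL=S FR=S RL=W RR=W
cmd 1: advance +1 → t=11, phase=(5,5,11,11) → FL=W FR=W RL=W RR=W
cmd 2: advance +8 → t=19, phase=(1,1,7,7) → FL=S FR=S RL=W RR=W
cmd 3: advance +7 → t=26, phase=(8,8,2,2) → FL=W FR=W RL=S RR=S
cmd 4: advance +6 → t=32, phase=(2,2,8,8) → FL=S FR=S RL=W RR=W

after cmd 1 (t=11): FL=W FR=W RL=W RR=W
after cmd 2 (t=19): FL=S FR=S RL=W RR=W
after cmd 3 (t=26): FL=W FR=W RL=S RR=S
after cmd 4 (t=32): FL=S FR=S RL=W RR=W


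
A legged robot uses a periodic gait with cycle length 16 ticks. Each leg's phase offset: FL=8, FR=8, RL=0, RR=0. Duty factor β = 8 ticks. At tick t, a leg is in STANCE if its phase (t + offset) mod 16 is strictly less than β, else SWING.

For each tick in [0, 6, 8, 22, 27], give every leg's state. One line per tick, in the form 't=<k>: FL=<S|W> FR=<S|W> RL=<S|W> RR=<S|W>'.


t=0: phase=(8,8,0,0) vs β=8 → FL=W FR=W RL=S RR=S
t=6: phase=(14,14,6,6) vs β=8 → FL=W FR=W RL=S RR=S
t=8: phase=(0,0,8,8) vs β=8 → FL=S FR=S RL=W RR=W
t=22: phase=(14,14,6,6) vs β=8 → FL=W FR=W RL=S RR=S
t=27: phase=(3,3,11,11) vs β=8 → FL=S FR=S RL=W RR=W

t=0: FL=W FR=W RL=S RR=S
t=6: FL=W FR=W RL=S RR=S
t=8: FL=S FR=S RL=W RR=W
t=22: FL=W FR=W RL=S RR=S
t=27: FL=S FR=S RL=W RR=W


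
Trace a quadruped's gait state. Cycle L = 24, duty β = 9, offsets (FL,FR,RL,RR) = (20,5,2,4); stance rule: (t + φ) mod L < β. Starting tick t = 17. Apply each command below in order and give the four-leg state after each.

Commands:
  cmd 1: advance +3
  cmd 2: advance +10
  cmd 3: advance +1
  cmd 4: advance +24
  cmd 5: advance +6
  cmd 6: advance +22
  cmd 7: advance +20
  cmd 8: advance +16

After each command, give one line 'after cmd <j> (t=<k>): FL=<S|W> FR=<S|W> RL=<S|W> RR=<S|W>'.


start t=17: FL=W FR=W RL=W RR=W
cmd 1: advance +3 → t=20, phase=(16,1,22,0) → FL=W FR=S RL=W RR=S
cmd 2: advance +10 → t=30, phase=(2,11,8,10) → FL=S FR=W RL=S RR=W
cmd 3: advance +1 → t=31, phase=(3,12,9,11) → FL=S FR=W RL=W RR=W
cmd 4: advance +24 → t=55, phase=(3,12,9,11) → FL=S FR=W RL=W RR=W
cmd 5: advance +6 → t=61, phase=(9,18,15,17) → FL=W FR=W RL=W RR=W
cmd 6: advance +22 → t=83, phase=(7,16,13,15) → FL=S FR=W RL=W RR=W
cmd 7: advance +20 → t=103, phase=(3,12,9,11) → FL=S FR=W RL=W RR=W
cmd 8: advance +16 → t=119, phase=(19,4,1,3) → FL=W FR=S RL=S RR=S

after cmd 1 (t=20): FL=W FR=S RL=W RR=S
after cmd 2 (t=30): FL=S FR=W RL=S RR=W
after cmd 3 (t=31): FL=S FR=W RL=W RR=W
after cmd 4 (t=55): FL=S FR=W RL=W RR=W
after cmd 5 (t=61): FL=W FR=W RL=W RR=W
after cmd 6 (t=83): FL=S FR=W RL=W RR=W
after cmd 7 (t=103): FL=S FR=W RL=W RR=W
after cmd 8 (t=119): FL=W FR=S RL=S RR=S


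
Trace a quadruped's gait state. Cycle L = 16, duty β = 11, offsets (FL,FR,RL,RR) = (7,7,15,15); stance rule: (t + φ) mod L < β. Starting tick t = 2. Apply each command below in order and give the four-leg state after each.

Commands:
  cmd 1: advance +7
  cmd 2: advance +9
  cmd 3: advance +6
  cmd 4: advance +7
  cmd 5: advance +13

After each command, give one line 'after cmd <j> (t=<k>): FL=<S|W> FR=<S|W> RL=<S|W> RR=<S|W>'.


start t=2: FL=S FR=S RL=S RR=S
cmd 1: advance +7 → t=9, phase=(0,0,8,8) → FL=S FR=S RL=S RR=S
cmd 2: advance +9 → t=18, phase=(9,9,1,1) → FL=S FR=S RL=S RR=S
cmd 3: advance +6 → t=24, phase=(15,15,7,7) → FL=W FR=W RL=S RR=S
cmd 4: advance +7 → t=31, phase=(6,6,14,14) → FL=S FR=S RL=W RR=W
cmd 5: advance +13 → t=44, phase=(3,3,11,11) → FL=S FR=S RL=W RR=W

after cmd 1 (t=9): FL=S FR=S RL=S RR=S
after cmd 2 (t=18): FL=S FR=S RL=S RR=S
after cmd 3 (t=24): FL=W FR=W RL=S RR=S
after cmd 4 (t=31): FL=S FR=S RL=W RR=W
after cmd 5 (t=44): FL=S FR=S RL=W RR=W


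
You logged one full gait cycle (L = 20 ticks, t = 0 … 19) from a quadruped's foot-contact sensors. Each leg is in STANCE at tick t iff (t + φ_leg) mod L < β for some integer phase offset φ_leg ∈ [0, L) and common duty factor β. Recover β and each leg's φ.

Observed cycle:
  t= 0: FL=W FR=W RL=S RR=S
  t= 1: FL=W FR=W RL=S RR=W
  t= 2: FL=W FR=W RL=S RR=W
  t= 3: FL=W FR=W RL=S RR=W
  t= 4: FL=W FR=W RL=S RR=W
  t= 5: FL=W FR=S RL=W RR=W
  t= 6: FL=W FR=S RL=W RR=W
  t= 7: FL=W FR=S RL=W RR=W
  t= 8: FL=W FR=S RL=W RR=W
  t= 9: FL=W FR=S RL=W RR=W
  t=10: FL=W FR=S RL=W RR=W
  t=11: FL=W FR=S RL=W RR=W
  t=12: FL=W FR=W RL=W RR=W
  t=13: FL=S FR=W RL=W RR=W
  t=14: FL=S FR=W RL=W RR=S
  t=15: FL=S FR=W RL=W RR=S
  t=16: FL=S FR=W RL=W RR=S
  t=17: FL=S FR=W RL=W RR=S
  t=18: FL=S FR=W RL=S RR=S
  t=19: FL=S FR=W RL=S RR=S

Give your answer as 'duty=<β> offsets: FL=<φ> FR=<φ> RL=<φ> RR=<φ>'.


duty=7 offsets: FL=7 FR=15 RL=2 RR=6

duty β = stance ticks per leg = 7
FL: stance ticks = 7; W→S at t=13 → φ=7
FR: stance ticks = 7; W→S at t=5 → φ=15
RL: stance ticks = 7; W→S at t=18 → φ=2
RR: stance ticks = 7; W→S at t=14 → φ=6


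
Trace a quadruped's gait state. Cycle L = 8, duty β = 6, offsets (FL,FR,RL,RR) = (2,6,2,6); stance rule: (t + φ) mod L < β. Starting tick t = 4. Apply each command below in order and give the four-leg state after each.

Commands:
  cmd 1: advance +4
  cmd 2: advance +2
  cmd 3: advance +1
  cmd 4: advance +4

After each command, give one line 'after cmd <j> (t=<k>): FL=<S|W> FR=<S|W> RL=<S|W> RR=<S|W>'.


start t=4: FL=W FR=S RL=W RR=S
cmd 1: advance +4 → t=8, phase=(2,6,2,6) → FL=S FR=W RL=S RR=W
cmd 2: advance +2 → t=10, phase=(4,0,4,0) → FL=S FR=S RL=S RR=S
cmd 3: advance +1 → t=11, phase=(5,1,5,1) → FL=S FR=S RL=S RR=S
cmd 4: advance +4 → t=15, phase=(1,5,1,5) → FL=S FR=S RL=S RR=S

after cmd 1 (t=8): FL=S FR=W RL=S RR=W
after cmd 2 (t=10): FL=S FR=S RL=S RR=S
after cmd 3 (t=11): FL=S FR=S RL=S RR=S
after cmd 4 (t=15): FL=S FR=S RL=S RR=S


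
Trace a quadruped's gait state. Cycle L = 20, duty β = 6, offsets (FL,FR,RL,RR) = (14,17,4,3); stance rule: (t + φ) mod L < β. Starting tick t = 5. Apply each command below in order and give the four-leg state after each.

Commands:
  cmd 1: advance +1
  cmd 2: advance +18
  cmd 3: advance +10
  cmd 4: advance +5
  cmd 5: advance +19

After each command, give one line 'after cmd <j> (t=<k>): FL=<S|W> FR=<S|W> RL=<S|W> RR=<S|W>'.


start t=5: FL=W FR=S RL=W RR=W
cmd 1: advance +1 → t=6, phase=(0,3,10,9) → FL=S FR=S RL=W RR=W
cmd 2: advance +18 → t=24, phase=(18,1,8,7) → FL=W FR=S RL=W RR=W
cmd 3: advance +10 → t=34, phase=(8,11,18,17) → FL=W FR=W RL=W RR=W
cmd 4: advance +5 → t=39, phase=(13,16,3,2) → FL=W FR=W RL=S RR=S
cmd 5: advance +19 → t=58, phase=(12,15,2,1) → FL=W FR=W RL=S RR=S

after cmd 1 (t=6): FL=S FR=S RL=W RR=W
after cmd 2 (t=24): FL=W FR=S RL=W RR=W
after cmd 3 (t=34): FL=W FR=W RL=W RR=W
after cmd 4 (t=39): FL=W FR=W RL=S RR=S
after cmd 5 (t=58): FL=W FR=W RL=S RR=S


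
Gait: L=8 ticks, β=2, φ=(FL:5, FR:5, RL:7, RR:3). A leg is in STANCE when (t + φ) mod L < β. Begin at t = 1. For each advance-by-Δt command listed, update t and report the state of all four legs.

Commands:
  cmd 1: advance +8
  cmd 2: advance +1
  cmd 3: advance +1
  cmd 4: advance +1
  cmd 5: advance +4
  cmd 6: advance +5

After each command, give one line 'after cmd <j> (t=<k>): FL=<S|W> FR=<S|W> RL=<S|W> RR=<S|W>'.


start t=1: FL=W FR=W RL=S RR=W
cmd 1: advance +8 → t=9, phase=(6,6,0,4) → FL=W FR=W RL=S RR=W
cmd 2: advance +1 → t=10, phase=(7,7,1,5) → FL=W FR=W RL=S RR=W
cmd 3: advance +1 → t=11, phase=(0,0,2,6) → FL=S FR=S RL=W RR=W
cmd 4: advance +1 → t=12, phase=(1,1,3,7) → FL=S FR=S RL=W RR=W
cmd 5: advance +4 → t=16, phase=(5,5,7,3) → FL=W FR=W RL=W RR=W
cmd 6: advance +5 → t=21, phase=(2,2,4,0) → FL=W FR=W RL=W RR=S

after cmd 1 (t=9): FL=W FR=W RL=S RR=W
after cmd 2 (t=10): FL=W FR=W RL=S RR=W
after cmd 3 (t=11): FL=S FR=S RL=W RR=W
after cmd 4 (t=12): FL=S FR=S RL=W RR=W
after cmd 5 (t=16): FL=W FR=W RL=W RR=W
after cmd 6 (t=21): FL=W FR=W RL=W RR=S


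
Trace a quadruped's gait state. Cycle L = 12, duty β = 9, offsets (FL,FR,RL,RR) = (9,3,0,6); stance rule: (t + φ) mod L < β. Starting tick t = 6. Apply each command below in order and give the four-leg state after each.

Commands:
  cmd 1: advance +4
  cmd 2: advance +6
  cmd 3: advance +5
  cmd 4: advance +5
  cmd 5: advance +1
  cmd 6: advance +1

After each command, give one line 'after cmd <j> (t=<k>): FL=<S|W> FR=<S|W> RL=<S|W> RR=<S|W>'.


start t=6: FL=S FR=W RL=S RR=S
cmd 1: advance +4 → t=10, phase=(7,1,10,4) → FL=S FR=S RL=W RR=S
cmd 2: advance +6 → t=16, phase=(1,7,4,10) → FL=S FR=S RL=S RR=W
cmd 3: advance +5 → t=21, phase=(6,0,9,3) → FL=S FR=S RL=W RR=S
cmd 4: advance +5 → t=26, phase=(11,5,2,8) → FL=W FR=S RL=S RR=S
cmd 5: advance +1 → t=27, phase=(0,6,3,9) → FL=S FR=S RL=S RR=W
cmd 6: advance +1 → t=28, phase=(1,7,4,10) → FL=S FR=S RL=S RR=W

after cmd 1 (t=10): FL=S FR=S RL=W RR=S
after cmd 2 (t=16): FL=S FR=S RL=S RR=W
after cmd 3 (t=21): FL=S FR=S RL=W RR=S
after cmd 4 (t=26): FL=W FR=S RL=S RR=S
after cmd 5 (t=27): FL=S FR=S RL=S RR=W
after cmd 6 (t=28): FL=S FR=S RL=S RR=W


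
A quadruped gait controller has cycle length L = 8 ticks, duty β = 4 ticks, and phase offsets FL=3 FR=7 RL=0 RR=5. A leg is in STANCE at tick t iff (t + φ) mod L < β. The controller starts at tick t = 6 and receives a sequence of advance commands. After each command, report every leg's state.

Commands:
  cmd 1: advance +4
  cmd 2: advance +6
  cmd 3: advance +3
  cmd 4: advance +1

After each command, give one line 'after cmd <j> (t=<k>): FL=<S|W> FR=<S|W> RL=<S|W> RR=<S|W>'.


start t=6: FL=S FR=W RL=W RR=S
cmd 1: advance +4 → t=10, phase=(5,1,2,7) → FL=W FR=S RL=S RR=W
cmd 2: advance +6 → t=16, phase=(3,7,0,5) → FL=S FR=W RL=S RR=W
cmd 3: advance +3 → t=19, phase=(6,2,3,0) → FL=W FR=S RL=S RR=S
cmd 4: advance +1 → t=20, phase=(7,3,4,1) → FL=W FR=S RL=W RR=S

after cmd 1 (t=10): FL=W FR=S RL=S RR=W
after cmd 2 (t=16): FL=S FR=W RL=S RR=W
after cmd 3 (t=19): FL=W FR=S RL=S RR=S
after cmd 4 (t=20): FL=W FR=S RL=W RR=S


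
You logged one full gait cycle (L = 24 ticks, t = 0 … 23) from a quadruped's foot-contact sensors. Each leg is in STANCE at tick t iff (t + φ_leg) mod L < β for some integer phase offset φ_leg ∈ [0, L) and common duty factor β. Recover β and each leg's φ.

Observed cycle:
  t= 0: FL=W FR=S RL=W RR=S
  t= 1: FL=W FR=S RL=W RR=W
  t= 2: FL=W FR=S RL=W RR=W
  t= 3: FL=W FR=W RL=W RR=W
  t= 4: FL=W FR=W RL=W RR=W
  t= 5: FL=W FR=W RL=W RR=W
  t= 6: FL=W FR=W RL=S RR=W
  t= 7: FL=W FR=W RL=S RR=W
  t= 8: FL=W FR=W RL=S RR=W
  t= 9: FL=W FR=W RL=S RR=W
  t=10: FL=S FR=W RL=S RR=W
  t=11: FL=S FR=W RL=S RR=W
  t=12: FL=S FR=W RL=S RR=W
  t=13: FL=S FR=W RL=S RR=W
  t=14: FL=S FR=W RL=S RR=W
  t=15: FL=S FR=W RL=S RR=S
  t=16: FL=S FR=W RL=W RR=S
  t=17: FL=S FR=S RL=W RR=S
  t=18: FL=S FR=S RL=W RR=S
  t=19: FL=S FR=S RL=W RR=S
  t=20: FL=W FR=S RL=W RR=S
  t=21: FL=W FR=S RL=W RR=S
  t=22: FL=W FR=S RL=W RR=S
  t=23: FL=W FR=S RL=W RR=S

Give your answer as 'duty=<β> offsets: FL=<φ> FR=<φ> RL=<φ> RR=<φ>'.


duty=10 offsets: FL=14 FR=7 RL=18 RR=9

duty β = stance ticks per leg = 10
FL: stance ticks = 10; W→S at t=10 → φ=14
FR: stance ticks = 10; W→S at t=17 → φ=7
RL: stance ticks = 10; W→S at t=6 → φ=18
RR: stance ticks = 10; W→S at t=15 → φ=9


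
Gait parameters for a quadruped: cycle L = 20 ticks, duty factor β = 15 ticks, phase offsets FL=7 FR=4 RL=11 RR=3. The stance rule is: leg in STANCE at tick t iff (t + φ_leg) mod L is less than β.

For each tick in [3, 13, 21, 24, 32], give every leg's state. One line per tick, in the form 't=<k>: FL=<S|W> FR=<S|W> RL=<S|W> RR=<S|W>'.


t=3: FL=S FR=S RL=S RR=S
t=13: FL=S FR=W RL=S RR=W
t=21: FL=S FR=S RL=S RR=S
t=24: FL=S FR=S RL=W RR=S
t=32: FL=W FR=W RL=S RR=W

t=3: phase=(10,7,14,6) vs β=15 → FL=S FR=S RL=S RR=S
t=13: phase=(0,17,4,16) vs β=15 → FL=S FR=W RL=S RR=W
t=21: phase=(8,5,12,4) vs β=15 → FL=S FR=S RL=S RR=S
t=24: phase=(11,8,15,7) vs β=15 → FL=S FR=S RL=W RR=S
t=32: phase=(19,16,3,15) vs β=15 → FL=W FR=W RL=S RR=W


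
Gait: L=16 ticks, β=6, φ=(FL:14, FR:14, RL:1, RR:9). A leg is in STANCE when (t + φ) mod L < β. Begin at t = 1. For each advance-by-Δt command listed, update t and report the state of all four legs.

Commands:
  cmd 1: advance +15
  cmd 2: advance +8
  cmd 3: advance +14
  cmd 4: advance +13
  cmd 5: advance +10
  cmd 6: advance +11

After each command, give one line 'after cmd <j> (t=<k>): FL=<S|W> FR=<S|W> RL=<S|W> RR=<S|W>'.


after cmd 1 (t=16): FL=W FR=W RL=S RR=W
after cmd 2 (t=24): FL=W FR=W RL=W RR=S
after cmd 3 (t=38): FL=S FR=S RL=W RR=W
after cmd 4 (t=51): FL=S FR=S RL=S RR=W
after cmd 5 (t=61): FL=W FR=W RL=W RR=W
after cmd 6 (t=72): FL=W FR=W RL=W RR=S

start t=1: FL=W FR=W RL=S RR=W
cmd 1: advance +15 → t=16, phase=(14,14,1,9) → FL=W FR=W RL=S RR=W
cmd 2: advance +8 → t=24, phase=(6,6,9,1) → FL=W FR=W RL=W RR=S
cmd 3: advance +14 → t=38, phase=(4,4,7,15) → FL=S FR=S RL=W RR=W
cmd 4: advance +13 → t=51, phase=(1,1,4,12) → FL=S FR=S RL=S RR=W
cmd 5: advance +10 → t=61, phase=(11,11,14,6) → FL=W FR=W RL=W RR=W
cmd 6: advance +11 → t=72, phase=(6,6,9,1) → FL=W FR=W RL=W RR=S


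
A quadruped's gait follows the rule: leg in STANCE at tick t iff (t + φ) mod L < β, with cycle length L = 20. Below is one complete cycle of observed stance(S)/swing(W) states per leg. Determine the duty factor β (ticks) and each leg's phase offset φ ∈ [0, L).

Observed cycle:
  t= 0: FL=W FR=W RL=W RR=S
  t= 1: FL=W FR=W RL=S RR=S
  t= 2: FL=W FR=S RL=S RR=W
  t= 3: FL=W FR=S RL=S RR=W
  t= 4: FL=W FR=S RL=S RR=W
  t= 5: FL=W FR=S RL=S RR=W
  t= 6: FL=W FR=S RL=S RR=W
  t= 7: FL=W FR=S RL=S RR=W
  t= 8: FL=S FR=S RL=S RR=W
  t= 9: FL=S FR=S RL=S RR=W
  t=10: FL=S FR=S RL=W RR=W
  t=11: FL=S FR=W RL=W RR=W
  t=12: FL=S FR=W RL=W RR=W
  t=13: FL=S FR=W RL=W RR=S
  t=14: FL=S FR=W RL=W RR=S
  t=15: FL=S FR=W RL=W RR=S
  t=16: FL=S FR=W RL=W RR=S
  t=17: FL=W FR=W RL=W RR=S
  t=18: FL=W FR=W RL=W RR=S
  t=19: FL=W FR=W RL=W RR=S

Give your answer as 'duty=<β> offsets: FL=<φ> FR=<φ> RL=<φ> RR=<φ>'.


duty=9 offsets: FL=12 FR=18 RL=19 RR=7

duty β = stance ticks per leg = 9
FL: stance ticks = 9; W→S at t=8 → φ=12
FR: stance ticks = 9; W→S at t=2 → φ=18
RL: stance ticks = 9; W→S at t=1 → φ=19
RR: stance ticks = 9; W→S at t=13 → φ=7


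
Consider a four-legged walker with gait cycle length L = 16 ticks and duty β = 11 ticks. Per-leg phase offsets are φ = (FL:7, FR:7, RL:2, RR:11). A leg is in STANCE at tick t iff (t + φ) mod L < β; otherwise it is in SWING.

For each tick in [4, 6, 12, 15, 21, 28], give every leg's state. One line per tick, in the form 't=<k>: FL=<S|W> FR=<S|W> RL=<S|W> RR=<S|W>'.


t=4: phase=(11,11,6,15) vs β=11 → FL=W FR=W RL=S RR=W
t=6: phase=(13,13,8,1) vs β=11 → FL=W FR=W RL=S RR=S
t=12: phase=(3,3,14,7) vs β=11 → FL=S FR=S RL=W RR=S
t=15: phase=(6,6,1,10) vs β=11 → FL=S FR=S RL=S RR=S
t=21: phase=(12,12,7,0) vs β=11 → FL=W FR=W RL=S RR=S
t=28: phase=(3,3,14,7) vs β=11 → FL=S FR=S RL=W RR=S

t=4: FL=W FR=W RL=S RR=W
t=6: FL=W FR=W RL=S RR=S
t=12: FL=S FR=S RL=W RR=S
t=15: FL=S FR=S RL=S RR=S
t=21: FL=W FR=W RL=S RR=S
t=28: FL=S FR=S RL=W RR=S


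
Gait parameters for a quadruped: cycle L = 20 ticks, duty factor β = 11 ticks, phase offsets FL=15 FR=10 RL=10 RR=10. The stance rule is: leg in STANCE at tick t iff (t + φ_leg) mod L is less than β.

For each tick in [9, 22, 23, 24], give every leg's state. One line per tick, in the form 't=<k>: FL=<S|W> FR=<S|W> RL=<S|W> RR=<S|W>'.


t=9: FL=S FR=W RL=W RR=W
t=22: FL=W FR=W RL=W RR=W
t=23: FL=W FR=W RL=W RR=W
t=24: FL=W FR=W RL=W RR=W

t=9: phase=(4,19,19,19) vs β=11 → FL=S FR=W RL=W RR=W
t=22: phase=(17,12,12,12) vs β=11 → FL=W FR=W RL=W RR=W
t=23: phase=(18,13,13,13) vs β=11 → FL=W FR=W RL=W RR=W
t=24: phase=(19,14,14,14) vs β=11 → FL=W FR=W RL=W RR=W


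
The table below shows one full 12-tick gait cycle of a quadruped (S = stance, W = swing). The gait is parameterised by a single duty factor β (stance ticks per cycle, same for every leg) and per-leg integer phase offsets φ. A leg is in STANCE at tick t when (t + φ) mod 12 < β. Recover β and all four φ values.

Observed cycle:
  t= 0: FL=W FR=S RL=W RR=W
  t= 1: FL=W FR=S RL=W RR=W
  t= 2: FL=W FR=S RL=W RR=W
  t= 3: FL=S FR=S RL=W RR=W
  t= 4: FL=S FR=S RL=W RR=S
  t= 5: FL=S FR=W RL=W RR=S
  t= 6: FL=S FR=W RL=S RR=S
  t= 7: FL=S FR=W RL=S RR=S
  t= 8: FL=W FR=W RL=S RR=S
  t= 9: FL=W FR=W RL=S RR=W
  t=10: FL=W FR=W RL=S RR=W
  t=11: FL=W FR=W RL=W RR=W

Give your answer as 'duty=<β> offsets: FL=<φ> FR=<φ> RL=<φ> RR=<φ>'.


duty β = stance ticks per leg = 5
FL: stance ticks = 5; W→S at t=3 → φ=9
FR: stance ticks = 5; W→S at t=0 → φ=0
RL: stance ticks = 5; W→S at t=6 → φ=6
RR: stance ticks = 5; W→S at t=4 → φ=8

duty=5 offsets: FL=9 FR=0 RL=6 RR=8


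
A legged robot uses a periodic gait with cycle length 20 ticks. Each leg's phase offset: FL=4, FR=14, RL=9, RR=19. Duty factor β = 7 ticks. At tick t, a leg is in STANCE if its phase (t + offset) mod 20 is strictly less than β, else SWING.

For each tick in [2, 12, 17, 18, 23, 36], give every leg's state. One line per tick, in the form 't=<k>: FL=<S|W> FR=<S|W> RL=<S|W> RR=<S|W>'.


t=2: phase=(6,16,11,1) vs β=7 → FL=S FR=W RL=W RR=S
t=12: phase=(16,6,1,11) vs β=7 → FL=W FR=S RL=S RR=W
t=17: phase=(1,11,6,16) vs β=7 → FL=S FR=W RL=S RR=W
t=18: phase=(2,12,7,17) vs β=7 → FL=S FR=W RL=W RR=W
t=23: phase=(7,17,12,2) vs β=7 → FL=W FR=W RL=W RR=S
t=36: phase=(0,10,5,15) vs β=7 → FL=S FR=W RL=S RR=W

t=2: FL=S FR=W RL=W RR=S
t=12: FL=W FR=S RL=S RR=W
t=17: FL=S FR=W RL=S RR=W
t=18: FL=S FR=W RL=W RR=W
t=23: FL=W FR=W RL=W RR=S
t=36: FL=S FR=W RL=S RR=W


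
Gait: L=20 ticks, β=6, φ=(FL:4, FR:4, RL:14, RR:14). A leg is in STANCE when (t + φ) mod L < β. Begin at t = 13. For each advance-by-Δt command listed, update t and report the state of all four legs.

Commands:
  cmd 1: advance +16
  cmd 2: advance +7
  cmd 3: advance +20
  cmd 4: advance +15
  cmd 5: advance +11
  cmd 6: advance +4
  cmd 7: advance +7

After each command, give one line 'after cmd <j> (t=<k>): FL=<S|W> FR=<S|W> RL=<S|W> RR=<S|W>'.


start t=13: FL=W FR=W RL=W RR=W
cmd 1: advance +16 → t=29, phase=(13,13,3,3) → FL=W FR=W RL=S RR=S
cmd 2: advance +7 → t=36, phase=(0,0,10,10) → FL=S FR=S RL=W RR=W
cmd 3: advance +20 → t=56, phase=(0,0,10,10) → FL=S FR=S RL=W RR=W
cmd 4: advance +15 → t=71, phase=(15,15,5,5) → FL=W FR=W RL=S RR=S
cmd 5: advance +11 → t=82, phase=(6,6,16,16) → FL=W FR=W RL=W RR=W
cmd 6: advance +4 → t=86, phase=(10,10,0,0) → FL=W FR=W RL=S RR=S
cmd 7: advance +7 → t=93, phase=(17,17,7,7) → FL=W FR=W RL=W RR=W

after cmd 1 (t=29): FL=W FR=W RL=S RR=S
after cmd 2 (t=36): FL=S FR=S RL=W RR=W
after cmd 3 (t=56): FL=S FR=S RL=W RR=W
after cmd 4 (t=71): FL=W FR=W RL=S RR=S
after cmd 5 (t=82): FL=W FR=W RL=W RR=W
after cmd 6 (t=86): FL=W FR=W RL=S RR=S
after cmd 7 (t=93): FL=W FR=W RL=W RR=W


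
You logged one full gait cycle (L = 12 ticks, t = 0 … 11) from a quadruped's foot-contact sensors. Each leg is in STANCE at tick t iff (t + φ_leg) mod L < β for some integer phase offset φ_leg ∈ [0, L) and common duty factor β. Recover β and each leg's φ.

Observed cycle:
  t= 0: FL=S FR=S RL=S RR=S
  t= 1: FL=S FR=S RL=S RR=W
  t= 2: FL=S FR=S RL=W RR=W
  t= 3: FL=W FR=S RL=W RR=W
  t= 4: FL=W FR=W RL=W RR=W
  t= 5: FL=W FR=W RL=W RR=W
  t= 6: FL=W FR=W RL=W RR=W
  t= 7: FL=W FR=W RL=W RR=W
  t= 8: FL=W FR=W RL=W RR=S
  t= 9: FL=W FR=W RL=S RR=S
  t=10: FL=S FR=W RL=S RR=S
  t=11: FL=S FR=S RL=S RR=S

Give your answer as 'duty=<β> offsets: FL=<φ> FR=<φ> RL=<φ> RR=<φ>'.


duty β = stance ticks per leg = 5
FL: stance ticks = 5; W→S at t=10 → φ=2
FR: stance ticks = 5; W→S at t=11 → φ=1
RL: stance ticks = 5; W→S at t=9 → φ=3
RR: stance ticks = 5; W→S at t=8 → φ=4

duty=5 offsets: FL=2 FR=1 RL=3 RR=4


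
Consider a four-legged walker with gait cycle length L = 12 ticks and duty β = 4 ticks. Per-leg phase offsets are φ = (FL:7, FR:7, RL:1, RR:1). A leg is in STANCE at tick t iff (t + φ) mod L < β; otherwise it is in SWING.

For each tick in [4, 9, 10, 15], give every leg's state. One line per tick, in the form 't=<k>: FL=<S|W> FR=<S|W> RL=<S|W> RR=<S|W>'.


t=4: phase=(11,11,5,5) vs β=4 → FL=W FR=W RL=W RR=W
t=9: phase=(4,4,10,10) vs β=4 → FL=W FR=W RL=W RR=W
t=10: phase=(5,5,11,11) vs β=4 → FL=W FR=W RL=W RR=W
t=15: phase=(10,10,4,4) vs β=4 → FL=W FR=W RL=W RR=W

t=4: FL=W FR=W RL=W RR=W
t=9: FL=W FR=W RL=W RR=W
t=10: FL=W FR=W RL=W RR=W
t=15: FL=W FR=W RL=W RR=W


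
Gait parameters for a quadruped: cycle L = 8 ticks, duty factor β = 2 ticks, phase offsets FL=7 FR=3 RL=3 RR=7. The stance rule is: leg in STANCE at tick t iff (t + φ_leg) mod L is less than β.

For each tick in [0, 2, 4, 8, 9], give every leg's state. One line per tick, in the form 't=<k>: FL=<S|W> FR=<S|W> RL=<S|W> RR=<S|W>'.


t=0: phase=(7,3,3,7) vs β=2 → FL=W FR=W RL=W RR=W
t=2: phase=(1,5,5,1) vs β=2 → FL=S FR=W RL=W RR=S
t=4: phase=(3,7,7,3) vs β=2 → FL=W FR=W RL=W RR=W
t=8: phase=(7,3,3,7) vs β=2 → FL=W FR=W RL=W RR=W
t=9: phase=(0,4,4,0) vs β=2 → FL=S FR=W RL=W RR=S

t=0: FL=W FR=W RL=W RR=W
t=2: FL=S FR=W RL=W RR=S
t=4: FL=W FR=W RL=W RR=W
t=8: FL=W FR=W RL=W RR=W
t=9: FL=S FR=W RL=W RR=S


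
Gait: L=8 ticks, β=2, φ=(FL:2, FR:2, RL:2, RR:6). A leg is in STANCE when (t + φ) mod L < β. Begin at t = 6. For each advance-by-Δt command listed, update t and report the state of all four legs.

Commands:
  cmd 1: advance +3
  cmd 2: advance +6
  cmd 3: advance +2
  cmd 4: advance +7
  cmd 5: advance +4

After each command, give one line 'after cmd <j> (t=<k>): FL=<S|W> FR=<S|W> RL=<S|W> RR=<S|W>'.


start t=6: FL=S FR=S RL=S RR=W
cmd 1: advance +3 → t=9, phase=(3,3,3,7) → FL=W FR=W RL=W RR=W
cmd 2: advance +6 → t=15, phase=(1,1,1,5) → FL=S FR=S RL=S RR=W
cmd 3: advance +2 → t=17, phase=(3,3,3,7) → FL=W FR=W RL=W RR=W
cmd 4: advance +7 → t=24, phase=(2,2,2,6) → FL=W FR=W RL=W RR=W
cmd 5: advance +4 → t=28, phase=(6,6,6,2) → FL=W FR=W RL=W RR=W

after cmd 1 (t=9): FL=W FR=W RL=W RR=W
after cmd 2 (t=15): FL=S FR=S RL=S RR=W
after cmd 3 (t=17): FL=W FR=W RL=W RR=W
after cmd 4 (t=24): FL=W FR=W RL=W RR=W
after cmd 5 (t=28): FL=W FR=W RL=W RR=W


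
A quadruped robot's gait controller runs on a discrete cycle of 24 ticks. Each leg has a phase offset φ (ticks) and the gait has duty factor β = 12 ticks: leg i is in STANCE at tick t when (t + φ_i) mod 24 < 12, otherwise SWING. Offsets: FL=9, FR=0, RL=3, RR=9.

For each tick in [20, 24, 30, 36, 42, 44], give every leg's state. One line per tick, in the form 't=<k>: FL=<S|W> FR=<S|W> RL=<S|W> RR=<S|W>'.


t=20: FL=S FR=W RL=W RR=S
t=24: FL=S FR=S RL=S RR=S
t=30: FL=W FR=S RL=S RR=W
t=36: FL=W FR=W RL=W RR=W
t=42: FL=S FR=W RL=W RR=S
t=44: FL=S FR=W RL=W RR=S

t=20: phase=(5,20,23,5) vs β=12 → FL=S FR=W RL=W RR=S
t=24: phase=(9,0,3,9) vs β=12 → FL=S FR=S RL=S RR=S
t=30: phase=(15,6,9,15) vs β=12 → FL=W FR=S RL=S RR=W
t=36: phase=(21,12,15,21) vs β=12 → FL=W FR=W RL=W RR=W
t=42: phase=(3,18,21,3) vs β=12 → FL=S FR=W RL=W RR=S
t=44: phase=(5,20,23,5) vs β=12 → FL=S FR=W RL=W RR=S


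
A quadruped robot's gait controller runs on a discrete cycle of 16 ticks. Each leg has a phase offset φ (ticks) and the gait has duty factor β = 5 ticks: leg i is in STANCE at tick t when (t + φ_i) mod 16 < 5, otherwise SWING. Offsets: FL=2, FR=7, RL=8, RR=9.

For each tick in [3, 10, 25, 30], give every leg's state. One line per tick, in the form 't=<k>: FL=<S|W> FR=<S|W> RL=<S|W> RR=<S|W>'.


t=3: FL=W FR=W RL=W RR=W
t=10: FL=W FR=S RL=S RR=S
t=25: FL=W FR=S RL=S RR=S
t=30: FL=S FR=W RL=W RR=W

t=3: phase=(5,10,11,12) vs β=5 → FL=W FR=W RL=W RR=W
t=10: phase=(12,1,2,3) vs β=5 → FL=W FR=S RL=S RR=S
t=25: phase=(11,0,1,2) vs β=5 → FL=W FR=S RL=S RR=S
t=30: phase=(0,5,6,7) vs β=5 → FL=S FR=W RL=W RR=W


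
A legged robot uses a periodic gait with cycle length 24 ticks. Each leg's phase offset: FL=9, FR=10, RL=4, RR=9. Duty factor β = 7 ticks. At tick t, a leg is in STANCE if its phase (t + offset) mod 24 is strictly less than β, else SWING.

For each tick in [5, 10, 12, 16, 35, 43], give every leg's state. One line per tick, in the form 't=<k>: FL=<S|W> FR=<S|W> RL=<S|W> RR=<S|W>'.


t=5: FL=W FR=W RL=W RR=W
t=10: FL=W FR=W RL=W RR=W
t=12: FL=W FR=W RL=W RR=W
t=16: FL=S FR=S RL=W RR=S
t=35: FL=W FR=W RL=W RR=W
t=43: FL=S FR=S RL=W RR=S

t=5: phase=(14,15,9,14) vs β=7 → FL=W FR=W RL=W RR=W
t=10: phase=(19,20,14,19) vs β=7 → FL=W FR=W RL=W RR=W
t=12: phase=(21,22,16,21) vs β=7 → FL=W FR=W RL=W RR=W
t=16: phase=(1,2,20,1) vs β=7 → FL=S FR=S RL=W RR=S
t=35: phase=(20,21,15,20) vs β=7 → FL=W FR=W RL=W RR=W
t=43: phase=(4,5,23,4) vs β=7 → FL=S FR=S RL=W RR=S


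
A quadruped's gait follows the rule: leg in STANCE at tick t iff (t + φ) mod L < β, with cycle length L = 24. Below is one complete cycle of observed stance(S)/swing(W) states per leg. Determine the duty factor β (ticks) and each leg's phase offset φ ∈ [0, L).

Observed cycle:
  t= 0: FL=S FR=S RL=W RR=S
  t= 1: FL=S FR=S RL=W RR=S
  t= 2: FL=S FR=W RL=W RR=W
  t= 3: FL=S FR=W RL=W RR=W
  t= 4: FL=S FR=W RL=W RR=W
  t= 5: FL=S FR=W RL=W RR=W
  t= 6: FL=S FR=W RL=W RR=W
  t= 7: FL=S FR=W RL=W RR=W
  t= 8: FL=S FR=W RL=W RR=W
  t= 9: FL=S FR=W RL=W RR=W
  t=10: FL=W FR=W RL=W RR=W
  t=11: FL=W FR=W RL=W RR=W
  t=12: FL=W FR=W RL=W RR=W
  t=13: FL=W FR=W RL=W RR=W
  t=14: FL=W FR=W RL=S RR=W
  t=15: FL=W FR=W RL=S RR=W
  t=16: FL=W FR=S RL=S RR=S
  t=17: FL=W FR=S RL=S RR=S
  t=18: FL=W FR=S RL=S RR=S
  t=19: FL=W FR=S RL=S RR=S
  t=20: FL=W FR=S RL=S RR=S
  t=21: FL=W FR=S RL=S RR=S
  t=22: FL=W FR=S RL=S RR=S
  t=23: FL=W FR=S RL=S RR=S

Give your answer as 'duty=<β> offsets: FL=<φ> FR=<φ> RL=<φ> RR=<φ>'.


duty=10 offsets: FL=0 FR=8 RL=10 RR=8

duty β = stance ticks per leg = 10
FL: stance ticks = 10; W→S at t=0 → φ=0
FR: stance ticks = 10; W→S at t=16 → φ=8
RL: stance ticks = 10; W→S at t=14 → φ=10
RR: stance ticks = 10; W→S at t=16 → φ=8


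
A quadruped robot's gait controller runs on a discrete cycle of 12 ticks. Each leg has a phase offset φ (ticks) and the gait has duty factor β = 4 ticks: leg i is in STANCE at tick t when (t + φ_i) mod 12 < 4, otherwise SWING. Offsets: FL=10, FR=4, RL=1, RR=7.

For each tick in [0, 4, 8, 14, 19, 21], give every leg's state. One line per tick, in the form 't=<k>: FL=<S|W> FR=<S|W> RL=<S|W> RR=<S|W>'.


t=0: phase=(10,4,1,7) vs β=4 → FL=W FR=W RL=S RR=W
t=4: phase=(2,8,5,11) vs β=4 → FL=S FR=W RL=W RR=W
t=8: phase=(6,0,9,3) vs β=4 → FL=W FR=S RL=W RR=S
t=14: phase=(0,6,3,9) vs β=4 → FL=S FR=W RL=S RR=W
t=19: phase=(5,11,8,2) vs β=4 → FL=W FR=W RL=W RR=S
t=21: phase=(7,1,10,4) vs β=4 → FL=W FR=S RL=W RR=W

t=0: FL=W FR=W RL=S RR=W
t=4: FL=S FR=W RL=W RR=W
t=8: FL=W FR=S RL=W RR=S
t=14: FL=S FR=W RL=S RR=W
t=19: FL=W FR=W RL=W RR=S
t=21: FL=W FR=S RL=W RR=W


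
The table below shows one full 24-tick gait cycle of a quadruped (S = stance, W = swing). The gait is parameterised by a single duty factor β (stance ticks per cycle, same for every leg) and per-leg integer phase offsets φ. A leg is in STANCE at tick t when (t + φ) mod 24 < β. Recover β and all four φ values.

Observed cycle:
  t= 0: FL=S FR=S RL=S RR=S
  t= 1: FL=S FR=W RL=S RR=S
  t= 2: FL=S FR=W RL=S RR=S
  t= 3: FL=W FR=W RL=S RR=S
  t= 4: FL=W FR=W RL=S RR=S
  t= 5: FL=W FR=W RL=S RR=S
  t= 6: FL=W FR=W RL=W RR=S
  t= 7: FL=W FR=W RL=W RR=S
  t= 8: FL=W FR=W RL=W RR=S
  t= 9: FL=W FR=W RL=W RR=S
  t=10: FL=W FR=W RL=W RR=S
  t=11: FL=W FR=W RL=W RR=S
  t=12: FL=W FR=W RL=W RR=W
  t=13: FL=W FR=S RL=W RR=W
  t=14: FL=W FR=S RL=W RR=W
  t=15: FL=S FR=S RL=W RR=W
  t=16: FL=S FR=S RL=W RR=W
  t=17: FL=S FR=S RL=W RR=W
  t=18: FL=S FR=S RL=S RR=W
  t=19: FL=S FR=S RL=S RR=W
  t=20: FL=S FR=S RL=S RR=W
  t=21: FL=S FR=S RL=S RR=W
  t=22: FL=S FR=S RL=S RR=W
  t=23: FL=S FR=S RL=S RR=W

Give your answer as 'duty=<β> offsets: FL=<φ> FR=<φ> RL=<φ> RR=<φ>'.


duty=12 offsets: FL=9 FR=11 RL=6 RR=0

duty β = stance ticks per leg = 12
FL: stance ticks = 12; W→S at t=15 → φ=9
FR: stance ticks = 12; W→S at t=13 → φ=11
RL: stance ticks = 12; W→S at t=18 → φ=6
RR: stance ticks = 12; W→S at t=0 → φ=0


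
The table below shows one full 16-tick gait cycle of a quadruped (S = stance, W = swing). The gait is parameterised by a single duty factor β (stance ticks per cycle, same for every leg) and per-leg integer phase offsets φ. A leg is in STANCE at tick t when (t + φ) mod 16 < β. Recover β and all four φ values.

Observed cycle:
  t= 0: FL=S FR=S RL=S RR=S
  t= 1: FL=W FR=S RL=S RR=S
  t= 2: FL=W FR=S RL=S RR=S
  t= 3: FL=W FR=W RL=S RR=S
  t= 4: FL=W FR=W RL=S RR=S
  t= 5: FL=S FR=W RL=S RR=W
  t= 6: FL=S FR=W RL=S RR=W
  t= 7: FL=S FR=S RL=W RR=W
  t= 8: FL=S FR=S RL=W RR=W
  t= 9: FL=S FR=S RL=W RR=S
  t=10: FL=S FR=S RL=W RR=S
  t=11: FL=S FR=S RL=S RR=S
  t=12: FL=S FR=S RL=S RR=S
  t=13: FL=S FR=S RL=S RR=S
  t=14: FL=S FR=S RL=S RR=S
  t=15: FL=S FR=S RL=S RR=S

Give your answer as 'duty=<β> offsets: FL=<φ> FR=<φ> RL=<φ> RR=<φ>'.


duty β = stance ticks per leg = 12
FL: stance ticks = 12; W→S at t=5 → φ=11
FR: stance ticks = 12; W→S at t=7 → φ=9
RL: stance ticks = 12; W→S at t=11 → φ=5
RR: stance ticks = 12; W→S at t=9 → φ=7

duty=12 offsets: FL=11 FR=9 RL=5 RR=7


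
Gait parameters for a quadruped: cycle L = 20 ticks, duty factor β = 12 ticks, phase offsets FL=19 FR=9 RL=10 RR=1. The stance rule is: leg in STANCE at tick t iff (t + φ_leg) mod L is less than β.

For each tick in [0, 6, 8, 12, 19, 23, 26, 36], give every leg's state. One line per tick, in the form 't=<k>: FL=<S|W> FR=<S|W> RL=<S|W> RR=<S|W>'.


t=0: phase=(19,9,10,1) vs β=12 → FL=W FR=S RL=S RR=S
t=6: phase=(5,15,16,7) vs β=12 → FL=S FR=W RL=W RR=S
t=8: phase=(7,17,18,9) vs β=12 → FL=S FR=W RL=W RR=S
t=12: phase=(11,1,2,13) vs β=12 → FL=S FR=S RL=S RR=W
t=19: phase=(18,8,9,0) vs β=12 → FL=W FR=S RL=S RR=S
t=23: phase=(2,12,13,4) vs β=12 → FL=S FR=W RL=W RR=S
t=26: phase=(5,15,16,7) vs β=12 → FL=S FR=W RL=W RR=S
t=36: phase=(15,5,6,17) vs β=12 → FL=W FR=S RL=S RR=W

t=0: FL=W FR=S RL=S RR=S
t=6: FL=S FR=W RL=W RR=S
t=8: FL=S FR=W RL=W RR=S
t=12: FL=S FR=S RL=S RR=W
t=19: FL=W FR=S RL=S RR=S
t=23: FL=S FR=W RL=W RR=S
t=26: FL=S FR=W RL=W RR=S
t=36: FL=W FR=S RL=S RR=W


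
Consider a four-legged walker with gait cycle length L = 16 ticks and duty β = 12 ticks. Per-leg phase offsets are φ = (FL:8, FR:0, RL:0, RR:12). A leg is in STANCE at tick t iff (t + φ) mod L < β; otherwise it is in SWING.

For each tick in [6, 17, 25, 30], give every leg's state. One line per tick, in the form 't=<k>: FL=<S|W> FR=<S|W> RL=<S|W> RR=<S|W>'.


t=6: phase=(14,6,6,2) vs β=12 → FL=W FR=S RL=S RR=S
t=17: phase=(9,1,1,13) vs β=12 → FL=S FR=S RL=S RR=W
t=25: phase=(1,9,9,5) vs β=12 → FL=S FR=S RL=S RR=S
t=30: phase=(6,14,14,10) vs β=12 → FL=S FR=W RL=W RR=S

t=6: FL=W FR=S RL=S RR=S
t=17: FL=S FR=S RL=S RR=W
t=25: FL=S FR=S RL=S RR=S
t=30: FL=S FR=W RL=W RR=S


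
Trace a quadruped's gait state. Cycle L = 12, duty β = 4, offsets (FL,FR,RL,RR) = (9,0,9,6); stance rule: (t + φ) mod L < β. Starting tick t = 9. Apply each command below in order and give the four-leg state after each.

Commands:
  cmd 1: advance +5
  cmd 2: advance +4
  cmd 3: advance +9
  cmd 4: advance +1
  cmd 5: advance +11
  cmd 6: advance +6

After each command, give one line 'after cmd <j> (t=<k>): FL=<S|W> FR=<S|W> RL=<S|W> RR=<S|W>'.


start t=9: FL=W FR=W RL=W RR=S
cmd 1: advance +5 → t=14, phase=(11,2,11,8) → FL=W FR=S RL=W RR=W
cmd 2: advance +4 → t=18, phase=(3,6,3,0) → FL=S FR=W RL=S RR=S
cmd 3: advance +9 → t=27, phase=(0,3,0,9) → FL=S FR=S RL=S RR=W
cmd 4: advance +1 → t=28, phase=(1,4,1,10) → FL=S FR=W RL=S RR=W
cmd 5: advance +11 → t=39, phase=(0,3,0,9) → FL=S FR=S RL=S RR=W
cmd 6: advance +6 → t=45, phase=(6,9,6,3) → FL=W FR=W RL=W RR=S

after cmd 1 (t=14): FL=W FR=S RL=W RR=W
after cmd 2 (t=18): FL=S FR=W RL=S RR=S
after cmd 3 (t=27): FL=S FR=S RL=S RR=W
after cmd 4 (t=28): FL=S FR=W RL=S RR=W
after cmd 5 (t=39): FL=S FR=S RL=S RR=W
after cmd 6 (t=45): FL=W FR=W RL=W RR=S


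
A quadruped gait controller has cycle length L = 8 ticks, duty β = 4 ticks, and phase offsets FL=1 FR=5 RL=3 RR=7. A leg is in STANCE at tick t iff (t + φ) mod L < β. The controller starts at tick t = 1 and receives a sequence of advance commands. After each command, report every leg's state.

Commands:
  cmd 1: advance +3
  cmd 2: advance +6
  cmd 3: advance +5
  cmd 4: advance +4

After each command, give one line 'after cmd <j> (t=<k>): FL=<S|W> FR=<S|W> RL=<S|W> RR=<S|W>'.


after cmd 1 (t=4): FL=W FR=S RL=W RR=S
after cmd 2 (t=10): FL=S FR=W RL=W RR=S
after cmd 3 (t=15): FL=S FR=W RL=S RR=W
after cmd 4 (t=19): FL=W FR=S RL=W RR=S

start t=1: FL=S FR=W RL=W RR=S
cmd 1: advance +3 → t=4, phase=(5,1,7,3) → FL=W FR=S RL=W RR=S
cmd 2: advance +6 → t=10, phase=(3,7,5,1) → FL=S FR=W RL=W RR=S
cmd 3: advance +5 → t=15, phase=(0,4,2,6) → FL=S FR=W RL=S RR=W
cmd 4: advance +4 → t=19, phase=(4,0,6,2) → FL=W FR=S RL=W RR=S


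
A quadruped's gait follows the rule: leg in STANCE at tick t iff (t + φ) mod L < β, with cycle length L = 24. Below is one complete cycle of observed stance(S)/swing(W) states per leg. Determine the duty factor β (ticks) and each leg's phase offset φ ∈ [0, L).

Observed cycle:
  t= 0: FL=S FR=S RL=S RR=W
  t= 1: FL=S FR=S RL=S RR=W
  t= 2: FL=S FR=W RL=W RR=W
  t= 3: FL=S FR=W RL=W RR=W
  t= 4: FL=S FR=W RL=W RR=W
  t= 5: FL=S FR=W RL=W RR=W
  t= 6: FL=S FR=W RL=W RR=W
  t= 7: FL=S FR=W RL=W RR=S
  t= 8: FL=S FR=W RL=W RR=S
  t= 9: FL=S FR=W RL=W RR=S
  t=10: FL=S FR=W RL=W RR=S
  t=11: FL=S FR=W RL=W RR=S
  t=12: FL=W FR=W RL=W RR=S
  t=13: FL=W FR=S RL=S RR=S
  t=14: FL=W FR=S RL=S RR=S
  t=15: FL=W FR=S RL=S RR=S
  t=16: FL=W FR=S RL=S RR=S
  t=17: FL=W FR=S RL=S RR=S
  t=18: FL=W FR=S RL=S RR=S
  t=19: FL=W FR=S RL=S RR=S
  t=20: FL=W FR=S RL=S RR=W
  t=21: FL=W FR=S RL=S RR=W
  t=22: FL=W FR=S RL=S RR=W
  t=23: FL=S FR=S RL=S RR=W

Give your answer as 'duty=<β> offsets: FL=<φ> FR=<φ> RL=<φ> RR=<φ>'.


duty=13 offsets: FL=1 FR=11 RL=11 RR=17

duty β = stance ticks per leg = 13
FL: stance ticks = 13; W→S at t=23 → φ=1
FR: stance ticks = 13; W→S at t=13 → φ=11
RL: stance ticks = 13; W→S at t=13 → φ=11
RR: stance ticks = 13; W→S at t=7 → φ=17
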